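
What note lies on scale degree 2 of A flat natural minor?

Degree 2 takes the letter 1 step above A, which is B.
In natural minor, degree 2 sits 2 semitones above the tonic. Ab + 2 semitones is pitch class 10, spelled on B as Bb.

Bb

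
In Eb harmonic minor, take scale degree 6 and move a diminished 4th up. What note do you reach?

Scale degree 6 of Eb harmonic minor is Cb.
A diminished fourth (4 semitones) above Cb lands on the letter F, giving Fbb.

Fbb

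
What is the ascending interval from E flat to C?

major sixth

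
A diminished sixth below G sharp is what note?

A sixth below G lands on the letter B.
A diminished sixth spans 7 semitones, so G# moves to pitch class 1. On the letter B that is B##.

B##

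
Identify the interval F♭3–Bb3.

augmented fourth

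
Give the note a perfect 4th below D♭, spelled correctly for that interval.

Ab

A fourth below D lands on the letter A.
A perfect fourth spans 5 semitones, so Db moves to pitch class 8. On the letter A that is Ab.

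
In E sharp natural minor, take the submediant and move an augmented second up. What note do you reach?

D##

The submediant of E# natural minor is C#.
An augmented second (3 semitones) above C# lands on the letter D, giving D##.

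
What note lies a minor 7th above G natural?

A seventh above G lands on the letter F.
A minor seventh spans 10 semitones, so G moves to pitch class 5. On the letter F that is F.

F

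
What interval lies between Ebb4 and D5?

augmented seventh

Counting letters E–F–G–A–B–C–D gives a seventh.
Ebb→D = 12 semitones, 1 wider than the major seventh (11), so augmented.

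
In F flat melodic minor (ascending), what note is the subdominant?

The Fb melodic minor (ascending) scale runs Fb Gb Abb Bbb Cb Db Eb.
Degree 4 is Bbb.

Bbb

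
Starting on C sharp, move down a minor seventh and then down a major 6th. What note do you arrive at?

A minor seventh down from C# is D# (letter D, 10 semitones down).
A major sixth down from D# is F# (letter F, 9 semitones down).

F#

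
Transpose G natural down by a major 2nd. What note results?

F

G down a major second is F, so the target letter is F.
From G, a major second is 2 semitones down: F.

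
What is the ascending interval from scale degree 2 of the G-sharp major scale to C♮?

Scale degree 2 of G# major is A#.
A# up to C: letters A→C make it a third; 2 semitones makes it diminished.

diminished third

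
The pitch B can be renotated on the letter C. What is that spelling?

Plain C sits 1 semitone above B, so on the letter C the same pitch needs a flat: Cb.

Cb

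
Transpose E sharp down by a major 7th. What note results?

F#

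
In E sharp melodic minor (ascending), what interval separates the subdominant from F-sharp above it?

minor sixth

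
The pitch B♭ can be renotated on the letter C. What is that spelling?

Bb is pitch class 10. The letter C alone is pitch class 0.
To reach pitch class 10 from C requires an offset of -2 semitones, i.e. double flat: Cbb.

Cbb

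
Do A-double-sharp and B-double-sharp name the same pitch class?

No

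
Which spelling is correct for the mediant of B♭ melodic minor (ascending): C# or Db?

Db

Each scale degree takes a distinct letter name. Degree 3 of a scale on B must use the letter D.
Db and C# are enharmonically the same pitch, but only Db uses the letter D, so it is the correct spelling here.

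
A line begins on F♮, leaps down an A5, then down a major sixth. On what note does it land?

An augmented fifth down from F is Bbb (letter B, 8 semitones down).
A major sixth down from Bbb is Dbb (letter D, 9 semitones down).

Dbb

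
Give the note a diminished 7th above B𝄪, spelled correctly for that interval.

A#

A seventh above B lands on the letter A.
A diminished seventh spans 9 semitones, so B## moves to pitch class 10. On the letter A that is A#.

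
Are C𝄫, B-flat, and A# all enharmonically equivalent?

Yes

Cbb is pitch class 10; Bb is pitch class 10; A# is pitch class 10.
All spellings map to pitch class 10, so they are enharmonically equivalent.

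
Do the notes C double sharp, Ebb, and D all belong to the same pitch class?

C## is pitch class 2; Ebb is pitch class 2; D is pitch class 2.
All spellings map to pitch class 2, so they are enharmonically equivalent.

Yes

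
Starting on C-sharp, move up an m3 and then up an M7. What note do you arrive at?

D#

A minor third up from C# is E (letter E, 3 semitones up).
A major seventh up from E is D# (letter D, 11 semitones up).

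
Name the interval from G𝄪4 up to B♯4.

minor third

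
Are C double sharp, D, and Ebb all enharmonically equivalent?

C## is pitch class 2; D is pitch class 2; Ebb is pitch class 2.
All spellings map to pitch class 2, so they are enharmonically equivalent.

Yes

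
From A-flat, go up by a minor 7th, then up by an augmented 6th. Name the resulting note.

A minor seventh up from Ab is Gb (letter G, 10 semitones up).
An augmented sixth up from Gb is E (letter E, 10 semitones up).

E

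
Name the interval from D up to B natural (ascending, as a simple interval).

The letter names run D→B, a span of 5 letter steps, so the interval is some kind of sixth.
D to B is 9 semitones. A major sixth is 9, so 9 makes it major.

major sixth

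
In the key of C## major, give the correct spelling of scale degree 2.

D##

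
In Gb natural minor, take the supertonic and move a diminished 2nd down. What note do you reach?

The supertonic of Gb natural minor is Ab.
A diminished second (0 semitones) below Ab lands on the letter G, giving G#.

G#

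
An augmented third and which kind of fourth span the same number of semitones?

perfect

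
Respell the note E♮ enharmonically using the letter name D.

E is pitch class 4. The letter D alone is pitch class 2.
To reach pitch class 4 from D requires an offset of +2 semitones, i.e. double sharp: D##.

D##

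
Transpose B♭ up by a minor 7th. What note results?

Ab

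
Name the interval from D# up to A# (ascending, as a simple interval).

perfect fifth

The letter names run D→A, a span of 4 letter steps, so the interval is some kind of fifth.
D# to A# is 7 semitones. A perfect fifth is 7, so 7 makes it perfect.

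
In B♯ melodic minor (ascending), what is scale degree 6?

The B# melodic minor (ascending) scale runs B# C## D# E# F## G## A##.
Degree 6 is G##.

G##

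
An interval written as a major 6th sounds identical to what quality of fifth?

A major sixth spans 9 semitones.
A fifth spanning 9 semitones is doubly augmented (the perfect fifth is 7).

doubly augmented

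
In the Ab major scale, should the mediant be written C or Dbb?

Each scale degree takes a distinct letter name. Degree 3 of a scale on A must use the letter C.
C and Dbb are enharmonically the same pitch, but only C uses the letter C, so it is the correct spelling here.

C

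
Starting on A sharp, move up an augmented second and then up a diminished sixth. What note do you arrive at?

G#

An augmented second up from A# is B## (letter B, 3 semitones up).
A diminished sixth up from B## is G# (letter G, 7 semitones up).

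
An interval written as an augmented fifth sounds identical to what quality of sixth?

minor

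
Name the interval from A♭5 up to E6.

augmented fifth

The letter names run A→E, a span of 4 letter steps, so the interval is some kind of fifth.
Ab to E is 8 semitones. A perfect fifth is 7, so 8 makes it augmented.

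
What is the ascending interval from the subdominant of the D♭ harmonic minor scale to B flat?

The subdominant of Db harmonic minor is Gb.
Gb up to Bb: letters G→B make it a third; 4 semitones makes it major.

major third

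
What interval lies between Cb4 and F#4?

doubly augmented fourth

The letter names run C→F, a span of 3 letter steps, so the interval is some kind of fourth.
Cb to F# is 7 semitones. A perfect fourth is 5, so 7 makes it doubly augmented.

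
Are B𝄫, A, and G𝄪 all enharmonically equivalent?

Yes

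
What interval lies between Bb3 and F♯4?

Counting letters B–C–D–E–F gives a fifth.
Bb→F# = 8 semitones, 1 wider than the perfect fifth (7), so augmented.

augmented fifth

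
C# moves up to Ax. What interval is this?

The letter names run C→A, a span of 5 letter steps, so the interval is some kind of sixth.
C# to A## is 10 semitones. A major sixth is 9, so 10 makes it augmented.

augmented sixth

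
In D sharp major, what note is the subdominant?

G#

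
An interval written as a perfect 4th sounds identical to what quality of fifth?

A perfect fourth spans 5 semitones.
A fifth spanning 5 semitones is doubly diminished (the perfect fifth is 7).

doubly diminished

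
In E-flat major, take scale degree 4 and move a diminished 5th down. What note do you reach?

D

Scale degree 4 of Eb major is Ab.
A diminished fifth (6 semitones) below Ab lands on the letter D, giving D.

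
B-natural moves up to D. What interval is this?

The letter names run B→D, a span of 2 letter steps, so the interval is some kind of third.
B to D is 3 semitones. A major third is 4, so 3 makes it minor.

minor third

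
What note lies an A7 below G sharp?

Ab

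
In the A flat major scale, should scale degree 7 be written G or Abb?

G

Each scale degree takes a distinct letter name. Degree 7 of a scale on A must use the letter G.
G and Abb are enharmonically the same pitch, but only G uses the letter G, so it is the correct spelling here.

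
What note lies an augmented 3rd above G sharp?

B##

A third above G lands on the letter B.
An augmented third spans 5 semitones, so G# moves to pitch class 1. On the letter B that is B##.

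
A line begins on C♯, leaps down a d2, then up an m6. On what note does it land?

G##

A diminished second down from C# is B## (letter B, 0 semitones down).
A minor sixth up from B## is G## (letter G, 8 semitones up).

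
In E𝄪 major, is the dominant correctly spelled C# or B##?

Each scale degree takes a distinct letter name. Degree 5 of a scale on E must use the letter B.
B## and C# are enharmonically the same pitch, but only B## uses the letter B, so it is the correct spelling here.

B##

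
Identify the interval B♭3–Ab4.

minor seventh

The letter names run B→A, a span of 6 letter steps, so the interval is some kind of seventh.
Bb to Ab is 10 semitones. A major seventh is 11, so 10 makes it minor.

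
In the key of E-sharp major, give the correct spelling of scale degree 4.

A#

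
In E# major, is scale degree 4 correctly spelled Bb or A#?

Each scale degree takes a distinct letter name. Degree 4 of a scale on E must use the letter A.
A# and Bb are enharmonically the same pitch, but only A# uses the letter A, so it is the correct spelling here.

A#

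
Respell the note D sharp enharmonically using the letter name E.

Eb

D# is pitch class 3. The letter E alone is pitch class 4.
To reach pitch class 3 from E requires an offset of -1 semitone, i.e. flat: Eb.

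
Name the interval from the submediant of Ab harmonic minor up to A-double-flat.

minor third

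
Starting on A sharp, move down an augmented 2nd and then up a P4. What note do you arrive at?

An augmented second down from A# is G (letter G, 3 semitones down).
A perfect fourth up from G is C (letter C, 5 semitones up).

C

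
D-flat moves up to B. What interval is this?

augmented sixth

The letter names run D→B, a span of 5 letter steps, so the interval is some kind of sixth.
Db to B is 10 semitones. A major sixth is 9, so 10 makes it augmented.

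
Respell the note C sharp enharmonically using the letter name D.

Db

C# is pitch class 1. The letter D alone is pitch class 2.
To reach pitch class 1 from D requires an offset of -1 semitone, i.e. flat: Db.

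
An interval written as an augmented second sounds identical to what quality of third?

An augmented second spans 3 semitones.
A third spanning 3 semitones is minor (the major third is 4).

minor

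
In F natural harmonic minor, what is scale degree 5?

Degree 5 takes the letter 4 steps above F, which is C.
In harmonic minor, degree 5 sits 7 semitones above the tonic. F + 7 semitones is pitch class 0, spelled on C as C.

C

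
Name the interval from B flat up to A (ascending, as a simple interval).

major seventh

Counting letters B–C–D–E–F–G–A gives a seventh.
Bb→A = 11 semitones, exactly the major seventh.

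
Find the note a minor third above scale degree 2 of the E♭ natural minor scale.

Scale degree 2 of Eb natural minor is F.
A minor third (3 semitones) above F lands on the letter A, giving Ab.

Ab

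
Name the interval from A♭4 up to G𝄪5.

The letter names run A→G, a span of 6 letter steps, so the interval is some kind of seventh.
Ab to G## is 13 semitones. A major seventh is 11, so 13 makes it doubly augmented.

doubly augmented seventh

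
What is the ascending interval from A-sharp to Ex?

augmented fifth

Counting letters A–B–C–D–E gives a fifth.
A#→E## = 8 semitones, 1 wider than the perfect fifth (7), so augmented.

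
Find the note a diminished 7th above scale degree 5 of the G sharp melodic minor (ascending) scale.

C

Scale degree 5 of G# melodic minor (ascending) is D#.
A diminished seventh (9 semitones) above D# lands on the letter C, giving C.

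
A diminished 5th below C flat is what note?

F

C down a perfect fifth is F, so the target letter is F.
From Cb, a diminished fifth is 6 semitones down: F.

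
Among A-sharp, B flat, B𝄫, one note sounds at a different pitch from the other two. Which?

In 12-tone equal temperament, enharmonic equivalents share a pitch class. A# is pitch class 10; Bb is pitch class 10; Bbb is pitch class 9.
A# and Bb share pitch class 10, while Bbb is pitch class 9.

Bbb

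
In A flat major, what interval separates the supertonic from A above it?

The supertonic of Ab major is Bb.
Bb up to A: letters B→A make it a seventh; 11 semitones makes it major.

major seventh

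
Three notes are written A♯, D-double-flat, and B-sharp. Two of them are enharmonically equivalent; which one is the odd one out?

In 12-tone equal temperament, enharmonic equivalents share a pitch class. A# is pitch class 10; Dbb is pitch class 0; B# is pitch class 0.
Dbb and B# share pitch class 0, while A# is pitch class 10.

A#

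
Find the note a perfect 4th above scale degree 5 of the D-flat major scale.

Scale degree 5 of Db major is Ab.
A perfect fourth (5 semitones) above Ab lands on the letter D, giving Db.

Db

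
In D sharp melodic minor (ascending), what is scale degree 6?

Degree 6 takes the letter 5 steps above D, which is B.
In melodic minor (ascending), degree 6 sits 9 semitones above the tonic. D# + 9 semitones is pitch class 0, spelled on B as B#.

B#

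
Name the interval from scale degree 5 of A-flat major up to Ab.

Scale degree 5 of Ab major is Eb.
Eb up to Ab: letters E→A make it a fourth; 5 semitones makes it perfect.

perfect fourth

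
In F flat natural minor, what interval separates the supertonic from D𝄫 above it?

The supertonic of Fb natural minor is Gb.
Gb up to Dbb: letters G→D make it a fifth; 6 semitones makes it diminished.

diminished fifth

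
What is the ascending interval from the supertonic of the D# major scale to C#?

The supertonic of D# major is E#.
E# up to C#: letters E→C make it a sixth; 8 semitones makes it minor.

minor sixth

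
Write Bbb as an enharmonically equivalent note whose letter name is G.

G##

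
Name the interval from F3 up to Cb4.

diminished fifth

The letter names run F→C, a span of 4 letter steps, so the interval is some kind of fifth.
F to Cb is 6 semitones. A perfect fifth is 7, so 6 makes it diminished.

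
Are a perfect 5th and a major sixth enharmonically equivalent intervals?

No

A perfect fifth spans 7 semitones; a major sixth spans 9.
The spans differ, so they are not enharmonic equivalents.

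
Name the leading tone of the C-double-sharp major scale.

B##

The C## major scale runs C## D## E## F## G## A## B##.
Degree 7 is B##.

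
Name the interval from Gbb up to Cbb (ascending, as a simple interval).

perfect fourth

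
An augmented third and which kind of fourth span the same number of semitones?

perfect

An augmented third spans 5 semitones.
A fourth spanning 5 semitones is perfect (the perfect fourth is 5).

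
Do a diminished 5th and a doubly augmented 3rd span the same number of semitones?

Yes

A diminished fifth spans 6 semitones; a doubly augmented third spans 6.
They are enharmonically equivalent.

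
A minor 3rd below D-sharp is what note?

B#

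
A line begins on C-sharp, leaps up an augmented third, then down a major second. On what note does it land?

An augmented third up from C# is E## (letter E, 5 semitones up).
A major second down from E## is D## (letter D, 2 semitones down).

D##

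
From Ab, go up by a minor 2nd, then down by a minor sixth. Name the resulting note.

Db

A minor second up from Ab is Bbb (letter B, 1 semitone up).
A minor sixth down from Bbb is Db (letter D, 8 semitones down).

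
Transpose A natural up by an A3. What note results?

A third above A lands on the letter C.
An augmented third spans 5 semitones, so A moves to pitch class 2. On the letter C that is C##.

C##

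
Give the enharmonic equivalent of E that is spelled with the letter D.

D##

Plain D sits 2 semitones below E, so on the letter D the same pitch needs a double sharp: D##.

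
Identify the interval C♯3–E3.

minor third

Counting letters C–D–E gives a third.
C#→E = 3 semitones, 1 narrower than the major third (4), so minor.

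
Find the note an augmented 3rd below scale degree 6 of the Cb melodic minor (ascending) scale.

Fbb

Scale degree 6 of Cb melodic minor (ascending) is Ab.
An augmented third (5 semitones) below Ab lands on the letter F, giving Fbb.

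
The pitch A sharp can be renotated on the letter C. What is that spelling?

Cbb

Plain C sits 2 semitones above A#, so on the letter C the same pitch needs a double flat: Cbb.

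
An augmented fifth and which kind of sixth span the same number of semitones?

minor

An augmented fifth spans 8 semitones.
A sixth spanning 8 semitones is minor (the major sixth is 9).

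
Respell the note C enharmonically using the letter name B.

C is pitch class 0. The letter B alone is pitch class 11.
To reach pitch class 0 from B requires an offset of +1 semitone, i.e. sharp: B#.

B#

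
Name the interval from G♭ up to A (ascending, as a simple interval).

augmented second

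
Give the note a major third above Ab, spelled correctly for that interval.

A up a major third is C#, so the target letter is C.
From Ab, a major third is 4 semitones up: C.

C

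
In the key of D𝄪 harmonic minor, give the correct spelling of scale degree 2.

E##

Degree 2 takes the letter 1 step above D, which is E.
In harmonic minor, degree 2 sits 2 semitones above the tonic. D## + 2 semitones is pitch class 6, spelled on E as E##.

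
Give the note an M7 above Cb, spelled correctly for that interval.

Bb

A seventh above C lands on the letter B.
A major seventh spans 11 semitones, so Cb moves to pitch class 10. On the letter B that is Bb.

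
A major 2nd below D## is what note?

C##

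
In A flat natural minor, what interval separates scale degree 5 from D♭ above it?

minor seventh

Scale degree 5 of Ab natural minor is Eb.
Eb up to Db: letters E→D make it a seventh; 10 semitones makes it minor.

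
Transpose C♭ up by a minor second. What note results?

C up a major second is D, so the target letter is D.
From Cb, a minor second is 1 semitone up: Dbb.

Dbb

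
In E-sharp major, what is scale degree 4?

Degree 4 takes the letter 3 steps above E, which is A.
In major, degree 4 sits 5 semitones above the tonic. E# + 5 semitones is pitch class 10, spelled on A as A#.

A#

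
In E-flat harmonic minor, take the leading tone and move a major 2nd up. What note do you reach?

The leading tone of Eb harmonic minor is D.
A major second (2 semitones) above D lands on the letter E, giving E.

E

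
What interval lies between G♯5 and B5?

minor third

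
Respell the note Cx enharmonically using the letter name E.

C## is pitch class 2. The letter E alone is pitch class 4.
To reach pitch class 2 from E requires an offset of -2 semitones, i.e. double flat: Ebb.

Ebb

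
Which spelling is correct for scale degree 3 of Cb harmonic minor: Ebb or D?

Ebb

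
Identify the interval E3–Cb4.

The letter names run E→C, a span of 5 letter steps, so the interval is some kind of sixth.
E to Cb is 7 semitones. A major sixth is 9, so 7 makes it diminished.

diminished sixth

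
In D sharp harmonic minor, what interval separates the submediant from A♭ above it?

diminished seventh

The submediant of D# harmonic minor is B.
B up to Ab: letters B→A make it a seventh; 9 semitones makes it diminished.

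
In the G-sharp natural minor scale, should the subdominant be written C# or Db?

Each scale degree takes a distinct letter name. Degree 4 of a scale on G must use the letter C.
C# and Db are enharmonically the same pitch, but only C# uses the letter C, so it is the correct spelling here.

C#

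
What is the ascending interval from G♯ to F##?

major seventh

Counting letters G–A–B–C–D–E–F gives a seventh.
G#→F## = 11 semitones, exactly the major seventh.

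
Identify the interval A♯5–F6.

The letter names run A→F, a span of 5 letter steps, so the interval is some kind of sixth.
A# to F is 7 semitones. A major sixth is 9, so 7 makes it diminished.

diminished sixth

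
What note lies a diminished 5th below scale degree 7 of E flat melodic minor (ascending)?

Scale degree 7 of Eb melodic minor (ascending) is D.
A diminished fifth (6 semitones) below D lands on the letter G, giving G#.

G#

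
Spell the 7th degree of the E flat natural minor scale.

Db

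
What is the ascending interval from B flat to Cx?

Counting letters B–C gives a second.
Bb→C## = 4 semitones, 2 wider than the major second (2), so doubly augmented.

doubly augmented second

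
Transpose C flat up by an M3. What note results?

Eb

C up a major third is E, so the target letter is E.
From Cb, a major third is 4 semitones up: Eb.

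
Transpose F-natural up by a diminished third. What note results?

F up a major third is A, so the target letter is A.
From F, a diminished third is 2 semitones up: Abb.

Abb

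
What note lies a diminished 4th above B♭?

Ebb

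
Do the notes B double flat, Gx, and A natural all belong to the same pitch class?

Bbb = pitch class 9 and G## = pitch class 9 and A = pitch class 9 — the same pitch class, so they are enharmonic equivalents.

Yes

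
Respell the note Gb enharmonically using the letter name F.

Gb is pitch class 6. The letter F alone is pitch class 5.
To reach pitch class 6 from F requires an offset of +1 semitone, i.e. sharp: F#.

F#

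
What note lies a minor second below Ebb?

A second below E lands on the letter D.
A minor second spans 1 semitone, so Ebb moves to pitch class 1. On the letter D that is Db.

Db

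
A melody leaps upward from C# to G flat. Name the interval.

doubly diminished fifth

Counting letters C–D–E–F–G gives a fifth.
C#→Gb = 5 semitones, 2 narrower than the perfect fifth (7), so doubly diminished.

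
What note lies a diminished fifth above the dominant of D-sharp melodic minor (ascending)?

E

The dominant of D# melodic minor (ascending) is A#.
A diminished fifth (6 semitones) above A# lands on the letter E, giving E.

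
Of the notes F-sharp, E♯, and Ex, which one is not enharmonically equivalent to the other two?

In 12-tone equal temperament, enharmonic equivalents share a pitch class. F# is pitch class 6; E# is pitch class 5; E## is pitch class 6.
F# and E## share pitch class 6, while E# is pitch class 5.

E#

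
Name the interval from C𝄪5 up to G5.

The letter names run C→G, a span of 4 letter steps, so the interval is some kind of fifth.
C## to G is 5 semitones. A perfect fifth is 7, so 5 makes it doubly diminished.

doubly diminished fifth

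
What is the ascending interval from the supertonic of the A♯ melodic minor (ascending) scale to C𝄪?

major second

The supertonic of A# melodic minor (ascending) is B#.
B# up to C##: letters B→C make it a second; 2 semitones makes it major.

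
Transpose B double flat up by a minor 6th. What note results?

Gbb

B up a major sixth is G#, so the target letter is G.
From Bbb, a minor sixth is 8 semitones up: Gbb.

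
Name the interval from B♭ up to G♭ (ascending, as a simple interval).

minor sixth

The letter names run B→G, a span of 5 letter steps, so the interval is some kind of sixth.
Bb to Gb is 8 semitones. A major sixth is 9, so 8 makes it minor.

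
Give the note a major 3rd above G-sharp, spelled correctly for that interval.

G up a major third is B, so the target letter is B.
From G#, a major third is 4 semitones up: B#.

B#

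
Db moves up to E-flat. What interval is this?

The letter names run D→E, a span of 1 letter step, so the interval is some kind of second.
Db to Eb is 2 semitones. A major second is 2, so 2 makes it major.

major second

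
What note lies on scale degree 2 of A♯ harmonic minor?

B#

Degree 2 takes the letter 1 step above A, which is B.
In harmonic minor, degree 2 sits 2 semitones above the tonic. A# + 2 semitones is pitch class 0, spelled on B as B#.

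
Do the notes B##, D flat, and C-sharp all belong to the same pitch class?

B## = pitch class 1 and Db = pitch class 1 and C# = pitch class 1 — the same pitch class, so they are enharmonic equivalents.

Yes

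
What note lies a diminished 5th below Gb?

C

G down a perfect fifth is C, so the target letter is C.
From Gb, a diminished fifth is 6 semitones down: C.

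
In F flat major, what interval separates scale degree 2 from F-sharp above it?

Scale degree 2 of Fb major is Gb.
Gb up to F#: letters G→F make it a seventh; 12 semitones makes it augmented.

augmented seventh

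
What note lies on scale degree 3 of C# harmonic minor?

Degree 3 takes the letter 2 steps above C, which is E.
In harmonic minor, degree 3 sits 3 semitones above the tonic. C# + 3 semitones is pitch class 4, spelled on E as E.

E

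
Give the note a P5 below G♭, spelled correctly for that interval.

Cb

A fifth below G lands on the letter C.
A perfect fifth spans 7 semitones, so Gb moves to pitch class 11. On the letter C that is Cb.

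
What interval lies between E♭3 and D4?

Counting letters E–F–G–A–B–C–D gives a seventh.
Eb→D = 11 semitones, exactly the major seventh.

major seventh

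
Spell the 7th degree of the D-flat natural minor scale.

Cb

The Db natural minor scale runs Db Eb Fb Gb Ab Bbb Cb.
Degree 7 is Cb.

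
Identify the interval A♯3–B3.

minor second

The letter names run A→B, a span of 1 letter step, so the interval is some kind of second.
A# to B is 1 semitone. A major second is 2, so 1 makes it minor.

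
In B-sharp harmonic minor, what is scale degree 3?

D#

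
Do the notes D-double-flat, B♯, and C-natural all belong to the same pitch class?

Yes

Dbb is pitch class 0; B# is pitch class 0; C is pitch class 0.
All spellings map to pitch class 0, so they are enharmonically equivalent.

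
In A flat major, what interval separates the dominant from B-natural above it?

augmented fifth

The dominant of Ab major is Eb.
Eb up to B: letters E→B make it a fifth; 8 semitones makes it augmented.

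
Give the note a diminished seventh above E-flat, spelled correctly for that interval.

A seventh above E lands on the letter D.
A diminished seventh spans 9 semitones, so Eb moves to pitch class 0. On the letter D that is Dbb.

Dbb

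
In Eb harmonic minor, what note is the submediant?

Cb

Degree 6 takes the letter 5 steps above E, which is C.
In harmonic minor, degree 6 sits 8 semitones above the tonic. Eb + 8 semitones is pitch class 11, spelled on C as Cb.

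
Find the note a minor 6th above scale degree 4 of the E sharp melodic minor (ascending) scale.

Scale degree 4 of E# melodic minor (ascending) is A#.
A minor sixth (8 semitones) above A# lands on the letter F, giving F#.

F#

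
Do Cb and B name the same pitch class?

Cb = pitch class 11 and B = pitch class 11 — the same pitch class, so they are enharmonic equivalents.

Yes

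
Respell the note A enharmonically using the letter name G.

G##

A is pitch class 9. The letter G alone is pitch class 7.
To reach pitch class 9 from G requires an offset of +2 semitones, i.e. double sharp: G##.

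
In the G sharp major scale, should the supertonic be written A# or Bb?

A#

Each scale degree takes a distinct letter name. Degree 2 of a scale on G must use the letter A.
A# and Bb are enharmonically the same pitch, but only A# uses the letter A, so it is the correct spelling here.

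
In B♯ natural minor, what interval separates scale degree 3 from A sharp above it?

perfect fifth

Scale degree 3 of B# natural minor is D#.
D# up to A#: letters D→A make it a fifth; 7 semitones makes it perfect.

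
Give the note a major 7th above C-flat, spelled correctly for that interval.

C up a major seventh is B, so the target letter is B.
From Cb, a major seventh is 11 semitones up: Bb.

Bb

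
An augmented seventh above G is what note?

F##

G up a major seventh is F#, so the target letter is F.
From G, an augmented seventh is 12 semitones up: F##.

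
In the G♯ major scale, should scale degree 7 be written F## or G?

F##

Each scale degree takes a distinct letter name. Degree 7 of a scale on G must use the letter F.
F## and G are enharmonically the same pitch, but only F## uses the letter F, so it is the correct spelling here.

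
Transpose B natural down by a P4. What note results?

B down a perfect fourth is F#, so the target letter is F.
From B, a perfect fourth is 5 semitones down: F#.

F#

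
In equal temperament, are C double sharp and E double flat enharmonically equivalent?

Yes

C## = pitch class 2 and Ebb = pitch class 2 — the same pitch class, so they are enharmonic equivalents.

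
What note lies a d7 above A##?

G#

A seventh above A lands on the letter G.
A diminished seventh spans 9 semitones, so A## moves to pitch class 8. On the letter G that is G#.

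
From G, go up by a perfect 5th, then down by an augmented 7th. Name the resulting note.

A perfect fifth up from G is D (letter D, 7 semitones up).
An augmented seventh down from D is Ebb (letter E, 12 semitones down).

Ebb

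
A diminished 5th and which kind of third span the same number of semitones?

doubly augmented

A diminished fifth spans 6 semitones.
A third spanning 6 semitones is doubly augmented (the major third is 4).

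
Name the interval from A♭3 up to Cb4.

The letter names run A→C, a span of 2 letter steps, so the interval is some kind of third.
Ab to Cb is 3 semitones. A major third is 4, so 3 makes it minor.

minor third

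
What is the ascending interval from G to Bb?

minor third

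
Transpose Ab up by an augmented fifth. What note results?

A fifth above A lands on the letter E.
An augmented fifth spans 8 semitones, so Ab moves to pitch class 4. On the letter E that is E.

E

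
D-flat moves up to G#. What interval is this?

The letter names run D→G, a span of 3 letter steps, so the interval is some kind of fourth.
Db to G# is 7 semitones. A perfect fourth is 5, so 7 makes it doubly augmented.

doubly augmented fourth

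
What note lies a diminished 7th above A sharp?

G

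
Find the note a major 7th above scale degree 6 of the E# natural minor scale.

Scale degree 6 of E# natural minor is C#.
A major seventh (11 semitones) above C# lands on the letter B, giving B#.

B#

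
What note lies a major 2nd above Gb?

Ab

G up a major second is A, so the target letter is A.
From Gb, a major second is 2 semitones up: Ab.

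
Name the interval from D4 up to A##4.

Counting letters D–E–F–G–A gives a fifth.
D→A## = 9 semitones, 2 wider than the perfect fifth (7), so doubly augmented.

doubly augmented fifth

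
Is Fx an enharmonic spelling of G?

Yes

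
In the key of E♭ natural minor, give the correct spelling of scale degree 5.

Degree 5 takes the letter 4 steps above E, which is B.
In natural minor, degree 5 sits 7 semitones above the tonic. Eb + 7 semitones is pitch class 10, spelled on B as Bb.

Bb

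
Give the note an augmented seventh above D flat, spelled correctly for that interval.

C#

A seventh above D lands on the letter C.
An augmented seventh spans 12 semitones, so Db moves to pitch class 1. On the letter C that is C#.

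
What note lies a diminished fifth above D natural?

Ab

A fifth above D lands on the letter A.
A diminished fifth spans 6 semitones, so D moves to pitch class 8. On the letter A that is Ab.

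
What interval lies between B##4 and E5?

Counting letters B–C–D–E gives a fourth.
B##→E = 3 semitones, 2 narrower than the perfect fourth (5), so doubly diminished.

doubly diminished fourth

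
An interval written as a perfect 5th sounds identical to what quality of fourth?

A perfect fifth spans 7 semitones.
A fourth spanning 7 semitones is doubly augmented (the perfect fourth is 5).

doubly augmented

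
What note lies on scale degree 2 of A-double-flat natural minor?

The Abb natural minor scale runs Abb Bbb Cbb Dbb Ebb Fbb Gbb.
Degree 2 is Bbb.

Bbb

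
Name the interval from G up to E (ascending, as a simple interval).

Counting letters G–A–B–C–D–E gives a sixth.
G→E = 9 semitones, exactly the major sixth.

major sixth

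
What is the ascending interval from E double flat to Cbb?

minor sixth

Counting letters E–F–G–A–B–C gives a sixth.
Ebb→Cbb = 8 semitones, 1 narrower than the major sixth (9), so minor.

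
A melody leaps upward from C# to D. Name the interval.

minor second

The letter names run C→D, a span of 1 letter step, so the interval is some kind of second.
C# to D is 1 semitone. A major second is 2, so 1 makes it minor.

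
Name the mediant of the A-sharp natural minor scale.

Degree 3 takes the letter 2 steps above A, which is C.
In natural minor, degree 3 sits 3 semitones above the tonic. A# + 3 semitones is pitch class 1, spelled on C as C#.

C#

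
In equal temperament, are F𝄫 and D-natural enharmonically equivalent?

Fbb is pitch class 3; D is pitch class 2.
The pitch classes differ (3 vs. 2), so they are not enharmonic equivalents.

No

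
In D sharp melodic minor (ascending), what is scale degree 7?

C##

Degree 7 takes the letter 6 steps above D, which is C.
In melodic minor (ascending), degree 7 sits 11 semitones above the tonic. D# + 11 semitones is pitch class 2, spelled on C as C##.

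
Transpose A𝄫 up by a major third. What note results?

A up a major third is C#, so the target letter is C.
From Abb, a major third is 4 semitones up: Cb.

Cb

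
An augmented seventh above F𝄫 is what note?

Eb

F up a major seventh is E, so the target letter is E.
From Fbb, an augmented seventh is 12 semitones up: Eb.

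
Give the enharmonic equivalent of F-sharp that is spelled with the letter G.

Gb

F# is pitch class 6. The letter G alone is pitch class 7.
To reach pitch class 6 from G requires an offset of -1 semitone, i.e. flat: Gb.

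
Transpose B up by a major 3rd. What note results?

D#

B up a major third is D#, so the target letter is D.
From B, a major third is 4 semitones up: D#.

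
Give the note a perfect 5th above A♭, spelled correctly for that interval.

A fifth above A lands on the letter E.
A perfect fifth spans 7 semitones, so Ab moves to pitch class 3. On the letter E that is Eb.

Eb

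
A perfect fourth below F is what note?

A fourth below F lands on the letter C.
A perfect fourth spans 5 semitones, so F moves to pitch class 0. On the letter C that is C.

C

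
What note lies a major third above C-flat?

Eb

C up a major third is E, so the target letter is E.
From Cb, a major third is 4 semitones up: Eb.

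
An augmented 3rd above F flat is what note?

A

F up a major third is A, so the target letter is A.
From Fb, an augmented third is 5 semitones up: A.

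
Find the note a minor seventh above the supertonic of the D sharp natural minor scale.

D#

The supertonic of D# natural minor is E#.
A minor seventh (10 semitones) above E# lands on the letter D, giving D#.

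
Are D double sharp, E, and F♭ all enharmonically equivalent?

Yes

D## = pitch class 4 and E = pitch class 4 and Fb = pitch class 4 — the same pitch class, so they are enharmonic equivalents.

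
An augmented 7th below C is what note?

A seventh below C lands on the letter D.
An augmented seventh spans 12 semitones, so C moves to pitch class 0. On the letter D that is Dbb.

Dbb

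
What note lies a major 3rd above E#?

E up a major third is G#, so the target letter is G.
From E#, a major third is 4 semitones up: G##.

G##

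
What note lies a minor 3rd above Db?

Fb

A third above D lands on the letter F.
A minor third spans 3 semitones, so Db moves to pitch class 4. On the letter F that is Fb.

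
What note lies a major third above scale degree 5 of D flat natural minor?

C

Scale degree 5 of Db natural minor is Ab.
A major third (4 semitones) above Ab lands on the letter C, giving C.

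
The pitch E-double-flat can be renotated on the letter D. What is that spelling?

D

Plain D sits at the same pitch as Ebb, so on the letter D the same pitch needs a natural: D.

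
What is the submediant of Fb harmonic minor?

Dbb

The Fb harmonic minor scale runs Fb Gb Abb Bbb Cb Dbb Eb.
Degree 6 is Dbb.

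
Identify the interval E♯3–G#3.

Counting letters E–F–G gives a third.
E#→G# = 3 semitones, 1 narrower than the major third (4), so minor.

minor third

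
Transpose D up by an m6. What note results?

Bb

A sixth above D lands on the letter B.
A minor sixth spans 8 semitones, so D moves to pitch class 10. On the letter B that is Bb.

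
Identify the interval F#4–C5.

diminished fifth

Counting letters F–G–A–B–C gives a fifth.
F#→C = 6 semitones, 1 narrower than the perfect fifth (7), so diminished.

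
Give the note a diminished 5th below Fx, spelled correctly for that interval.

F down a perfect fifth is Bb, so the target letter is B.
From F##, a diminished fifth is 6 semitones down: B##.

B##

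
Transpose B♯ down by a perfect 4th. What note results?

B down a perfect fourth is F#, so the target letter is F.
From B#, a perfect fourth is 5 semitones down: F##.

F##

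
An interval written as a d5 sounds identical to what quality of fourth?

A diminished fifth spans 6 semitones.
A fourth spanning 6 semitones is augmented (the perfect fourth is 5).

augmented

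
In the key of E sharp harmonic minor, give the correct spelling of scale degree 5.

B#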